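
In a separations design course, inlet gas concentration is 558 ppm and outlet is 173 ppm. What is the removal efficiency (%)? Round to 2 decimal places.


Efficiency = (G_in - G_out) / G_in * 100%
Efficiency = (558 - 173) / 558 * 100
Efficiency = 385 / 558 * 100
Efficiency = 69.00%


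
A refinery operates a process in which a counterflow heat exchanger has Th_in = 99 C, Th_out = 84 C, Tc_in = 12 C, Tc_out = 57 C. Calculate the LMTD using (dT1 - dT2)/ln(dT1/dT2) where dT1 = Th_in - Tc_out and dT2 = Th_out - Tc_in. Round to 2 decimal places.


dT1 = Th_in - Tc_out = 99 - 57 = 42
dT2 = Th_out - Tc_in = 84 - 12 = 72
LMTD = (dT1 - dT2) / ln(dT1/dT2)
LMTD = (42 - 72) / ln(42/72)
LMTD = 55.66 K


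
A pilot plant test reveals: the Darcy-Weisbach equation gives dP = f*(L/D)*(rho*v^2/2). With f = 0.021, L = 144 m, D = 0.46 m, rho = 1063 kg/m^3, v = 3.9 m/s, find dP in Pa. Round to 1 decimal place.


dP = f * (L/D) * (rho*v^2/2)
dP = 0.021 * (144/0.46) * (1063*3.9^2/2)
L/D = 313.04347826
rho*v^2/2 = 1063*15.21/2 = 8084.115
dP = 0.021 * 313.04347826 * 8084.115
dP = 53144.3 Pa


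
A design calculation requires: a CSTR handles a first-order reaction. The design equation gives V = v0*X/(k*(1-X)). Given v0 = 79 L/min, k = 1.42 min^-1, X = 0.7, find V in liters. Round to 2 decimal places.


V = v0 * X / (k * (1 - X))
V = 79 * 0.7 / (1.42 * (1 - 0.7))
V = 55.3 / (1.42 * 0.3)
V = 55.3 / 0.426
V = 129.81 L


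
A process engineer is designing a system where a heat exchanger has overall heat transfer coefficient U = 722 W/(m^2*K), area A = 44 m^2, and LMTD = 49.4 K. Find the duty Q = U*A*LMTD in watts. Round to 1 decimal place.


Q = U * A * LMTD
Q = 722 * 44 * 49.4
Q = 1569339.2 W


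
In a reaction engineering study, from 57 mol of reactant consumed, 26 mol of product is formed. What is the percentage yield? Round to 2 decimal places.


Yield = (moles product / moles consumed) * 100%
Yield = (26 / 57) * 100
Yield = 0.4561 * 100
Yield = 45.61%


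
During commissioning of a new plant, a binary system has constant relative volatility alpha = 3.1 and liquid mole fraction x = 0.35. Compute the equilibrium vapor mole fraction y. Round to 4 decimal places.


y = alpha*x / (1 + (alpha-1)*x)
y = 3.1*0.35 / (1 + (3.1-1)*0.35)
y = 1.085 / (1 + 0.735)
y = 1.085 / 1.735
y = 0.6254


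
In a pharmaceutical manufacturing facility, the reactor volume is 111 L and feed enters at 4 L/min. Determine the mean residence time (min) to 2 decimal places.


tau = V / v0
tau = 111 / 4
tau = 27.75 min


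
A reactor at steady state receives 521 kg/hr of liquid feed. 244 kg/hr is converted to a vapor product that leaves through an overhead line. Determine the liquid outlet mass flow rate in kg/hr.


Steady-state mass balance on the main outlet: F_out = F_in - F_removed
F_out = 521 - 244
F_out = 277 kg/hr


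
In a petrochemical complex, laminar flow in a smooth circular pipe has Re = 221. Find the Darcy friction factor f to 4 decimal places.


f = 64 / Re
f = 64 / 221
f = 0.2896


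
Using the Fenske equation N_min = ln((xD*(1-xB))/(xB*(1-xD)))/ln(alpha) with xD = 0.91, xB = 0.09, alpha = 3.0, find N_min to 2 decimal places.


N_min = ln((xD*(1-xB))/(xB*(1-xD))) / ln(alpha)
Numerator inside ln: 0.8281 / 0.0081 = 102.234568
ln(102.234568) = 4.62727
ln(alpha) = ln(3.0) = 1.098612
N_min = 4.62727 / 1.098612 = 4.21


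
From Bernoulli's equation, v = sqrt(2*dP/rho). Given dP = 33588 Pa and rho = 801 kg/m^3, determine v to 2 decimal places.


v = sqrt(2*dP/rho)
v = sqrt(2*33588/801)
v = sqrt(83.865169)
v = 9.16 m/s


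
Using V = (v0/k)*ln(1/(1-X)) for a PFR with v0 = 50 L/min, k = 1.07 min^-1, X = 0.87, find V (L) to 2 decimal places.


V = (v0/k) * ln(1/(1-X))
V = (50/1.07) * ln(1/(1-0.87))
V = 46.728972 * ln(7.692308)
V = 46.728972 * 2.040221
V = 95.34 L


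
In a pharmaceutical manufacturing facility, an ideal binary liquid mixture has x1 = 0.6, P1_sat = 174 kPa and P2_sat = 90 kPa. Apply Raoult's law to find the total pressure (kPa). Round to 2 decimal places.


P = x1*P1_sat + x2*P2_sat
x2 = 1 - x1 = 1 - 0.6 = 0.4
P = 0.6*174 + 0.4*90
P = 104.4 + 36.0
P = 140.40 kPa


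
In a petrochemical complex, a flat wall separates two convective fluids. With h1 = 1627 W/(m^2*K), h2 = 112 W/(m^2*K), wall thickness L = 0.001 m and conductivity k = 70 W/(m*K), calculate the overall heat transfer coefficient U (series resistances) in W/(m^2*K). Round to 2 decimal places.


1/U = 1/h1 + L/k + 1/h2
1/U = 1/1627 + 0.001/70 + 1/112
1/U = 0.0006146281 + 1.42857e-05 + 0.0089285714
1/U = 0.0095574852
U = 104.63 W/(m^2*K)


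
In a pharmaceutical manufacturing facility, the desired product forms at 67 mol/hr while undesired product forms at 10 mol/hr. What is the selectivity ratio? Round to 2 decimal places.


S = desired product rate / undesired product rate
S = 67 / 10
S = 6.70


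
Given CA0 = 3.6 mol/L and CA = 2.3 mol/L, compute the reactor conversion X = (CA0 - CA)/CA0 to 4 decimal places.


X = (CA0 - CA) / CA0
X = (3.6 - 2.3) / 3.6
X = 1.3 / 3.6
X = 0.3611


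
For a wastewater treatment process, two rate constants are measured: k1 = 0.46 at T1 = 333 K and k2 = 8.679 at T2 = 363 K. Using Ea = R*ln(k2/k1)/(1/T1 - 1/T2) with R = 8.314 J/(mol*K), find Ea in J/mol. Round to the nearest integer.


Ea = R * ln(k2/k1) / (1/T1 - 1/T2)
ln(k2/k1) = ln(8.679/0.46) = 2.9374351
1/T1 - 1/T2 = 1/333 - 1/363 = 0.000248182066
Ea = 8.314 * 2.9374351 / 0.000248182066
Ea = 98403 J/mol


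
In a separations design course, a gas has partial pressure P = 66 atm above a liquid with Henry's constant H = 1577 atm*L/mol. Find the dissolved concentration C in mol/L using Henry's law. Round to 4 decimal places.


C = P / H
C = 66 / 1577
C = 0.0419 mol/L


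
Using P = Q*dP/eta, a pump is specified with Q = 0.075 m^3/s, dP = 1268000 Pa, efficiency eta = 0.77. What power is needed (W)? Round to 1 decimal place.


P = Q * dP / eta
P = 0.075 * 1268000 / 0.77
P = 95100.0 / 0.77
P = 123506.5 W


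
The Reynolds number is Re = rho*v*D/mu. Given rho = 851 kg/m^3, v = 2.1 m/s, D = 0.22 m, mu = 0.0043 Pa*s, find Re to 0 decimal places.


Re = rho * v * D / mu
Re = 851 * 2.1 * 0.22 / 0.0043
Re = 393.162 / 0.0043
Re = 91433


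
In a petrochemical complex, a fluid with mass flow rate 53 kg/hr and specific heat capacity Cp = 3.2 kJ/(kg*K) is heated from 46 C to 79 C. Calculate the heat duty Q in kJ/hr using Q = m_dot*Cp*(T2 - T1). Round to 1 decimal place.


Q = m_dot * Cp * (T2 - T1)
Q = 53 * 3.2 * (79 - 46)
Q = 53 * 3.2 * 33
Q = 5596.8 kJ/hr


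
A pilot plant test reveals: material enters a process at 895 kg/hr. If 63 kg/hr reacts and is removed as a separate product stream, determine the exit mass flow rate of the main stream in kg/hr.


Steady-state mass balance on the main outlet: F_out = F_in - F_removed
F_out = 895 - 63
F_out = 832 kg/hr


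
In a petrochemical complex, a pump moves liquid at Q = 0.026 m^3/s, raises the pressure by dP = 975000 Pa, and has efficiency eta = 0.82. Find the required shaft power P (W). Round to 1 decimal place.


P = Q * dP / eta
P = 0.026 * 975000 / 0.82
P = 25350.0 / 0.82
P = 30914.6 W


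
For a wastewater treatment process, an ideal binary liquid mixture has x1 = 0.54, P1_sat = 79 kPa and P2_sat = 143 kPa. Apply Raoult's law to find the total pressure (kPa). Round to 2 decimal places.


P = x1*P1_sat + x2*P2_sat
x2 = 1 - x1 = 1 - 0.54 = 0.46
P = 0.54*79 + 0.46*143
P = 42.66 + 65.78
P = 108.44 kPa


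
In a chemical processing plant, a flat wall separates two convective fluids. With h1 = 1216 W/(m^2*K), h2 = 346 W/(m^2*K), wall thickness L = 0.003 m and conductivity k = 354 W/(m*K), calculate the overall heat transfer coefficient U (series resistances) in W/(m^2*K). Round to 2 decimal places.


1/U = 1/h1 + L/k + 1/h2
1/U = 1/1216 + 0.003/354 + 1/346
1/U = 0.0008223684 + 8.4746e-06 + 0.0028901734
1/U = 0.0037210164
U = 268.74 W/(m^2*K)


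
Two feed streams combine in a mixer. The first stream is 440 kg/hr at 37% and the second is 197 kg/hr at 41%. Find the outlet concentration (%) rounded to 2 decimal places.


Mass balance on solute: F1*x1 + F2*x2 = F3*x3
F3 = F1 + F2 = 440 + 197 = 637 kg/hr
x3 = (F1*x1 + F2*x2)/F3
x3 = (440*0.37 + 197*0.41) / 637
x3 = 38.24%


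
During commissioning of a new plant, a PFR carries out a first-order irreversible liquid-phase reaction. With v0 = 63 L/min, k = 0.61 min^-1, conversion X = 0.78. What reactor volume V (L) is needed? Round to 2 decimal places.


V = (v0/k) * ln(1/(1-X))
V = (63/0.61) * ln(1/(1-0.78))
V = 103.278689 * ln(4.545455)
V = 103.278689 * 1.514128
V = 156.38 L


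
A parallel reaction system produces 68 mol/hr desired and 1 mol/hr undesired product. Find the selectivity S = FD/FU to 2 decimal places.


S = desired product rate / undesired product rate
S = 68 / 1
S = 68.00


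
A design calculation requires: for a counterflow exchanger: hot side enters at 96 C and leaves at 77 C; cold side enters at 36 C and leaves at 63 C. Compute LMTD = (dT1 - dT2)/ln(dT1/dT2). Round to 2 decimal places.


dT1 = Th_in - Tc_out = 96 - 63 = 33
dT2 = Th_out - Tc_in = 77 - 36 = 41
LMTD = (dT1 - dT2) / ln(dT1/dT2)
LMTD = (33 - 41) / ln(33/41)
LMTD = 36.86 K


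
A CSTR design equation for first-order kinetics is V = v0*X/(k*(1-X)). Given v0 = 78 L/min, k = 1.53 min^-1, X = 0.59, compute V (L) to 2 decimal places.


V = v0 * X / (k * (1 - X))
V = 78 * 0.59 / (1.53 * (1 - 0.59))
V = 46.02 / (1.53 * 0.41)
V = 46.02 / 0.6273
V = 73.36 L


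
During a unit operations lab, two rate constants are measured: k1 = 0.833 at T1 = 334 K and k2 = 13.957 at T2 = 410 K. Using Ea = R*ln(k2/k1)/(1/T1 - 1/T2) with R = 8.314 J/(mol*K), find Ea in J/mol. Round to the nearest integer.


Ea = R * ln(k2/k1) / (1/T1 - 1/T2)
ln(k2/k1) = ln(13.957/0.833) = 2.8187028
1/T1 - 1/T2 = 1/334 - 1/410 = 0.000554987586
Ea = 8.314 * 2.8187028 / 0.000554987586
Ea = 42226 J/mol


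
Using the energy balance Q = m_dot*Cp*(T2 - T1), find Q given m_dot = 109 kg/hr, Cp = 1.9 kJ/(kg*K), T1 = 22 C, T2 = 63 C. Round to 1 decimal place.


Q = m_dot * Cp * (T2 - T1)
Q = 109 * 1.9 * (63 - 22)
Q = 109 * 1.9 * 41
Q = 8491.1 kJ/hr


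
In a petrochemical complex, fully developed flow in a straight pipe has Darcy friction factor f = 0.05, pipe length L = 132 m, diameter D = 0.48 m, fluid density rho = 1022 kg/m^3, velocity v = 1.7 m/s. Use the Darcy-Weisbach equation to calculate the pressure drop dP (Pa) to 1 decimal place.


dP = f * (L/D) * (rho*v^2/2)
dP = 0.05 * (132/0.48) * (1022*1.7^2/2)
L/D = 275.0
rho*v^2/2 = 1022*2.89/2 = 1476.79
dP = 0.05 * 275.0 * 1476.79
dP = 20305.9 Pa


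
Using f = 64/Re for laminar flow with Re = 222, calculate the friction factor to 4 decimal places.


f = 64 / Re
f = 64 / 222
f = 0.2883


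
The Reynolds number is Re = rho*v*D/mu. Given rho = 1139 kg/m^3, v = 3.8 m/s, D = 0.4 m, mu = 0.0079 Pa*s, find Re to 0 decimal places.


Re = rho * v * D / mu
Re = 1139 * 3.8 * 0.4 / 0.0079
Re = 1731.28 / 0.0079
Re = 219149


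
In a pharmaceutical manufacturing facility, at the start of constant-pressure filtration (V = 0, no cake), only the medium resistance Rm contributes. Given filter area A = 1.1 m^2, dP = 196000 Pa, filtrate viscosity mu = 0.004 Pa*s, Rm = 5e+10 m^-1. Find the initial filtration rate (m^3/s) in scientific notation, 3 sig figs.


rate = A * dP / (mu * Rm)
rate = 1.1 * 196000 / (0.004 * 5e+10)
rate = 215600.0 / 2.000e+08
rate = 1.08e-03 m^3/s


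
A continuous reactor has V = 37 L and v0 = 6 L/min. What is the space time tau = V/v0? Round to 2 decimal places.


tau = V / v0
tau = 37 / 6
tau = 6.17 min


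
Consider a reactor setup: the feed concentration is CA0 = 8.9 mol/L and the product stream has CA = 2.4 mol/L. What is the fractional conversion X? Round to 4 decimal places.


X = (CA0 - CA) / CA0
X = (8.9 - 2.4) / 8.9
X = 6.5 / 8.9
X = 0.7303


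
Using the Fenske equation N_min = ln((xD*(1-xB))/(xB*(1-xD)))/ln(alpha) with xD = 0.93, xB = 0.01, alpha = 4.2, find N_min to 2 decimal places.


N_min = ln((xD*(1-xB))/(xB*(1-xD))) / ln(alpha)
Numerator inside ln: 0.9207 / 0.0007 = 1315.285714
ln(1315.285714) = 7.181809
ln(alpha) = ln(4.2) = 1.435085
N_min = 7.181809 / 1.435085 = 5.00


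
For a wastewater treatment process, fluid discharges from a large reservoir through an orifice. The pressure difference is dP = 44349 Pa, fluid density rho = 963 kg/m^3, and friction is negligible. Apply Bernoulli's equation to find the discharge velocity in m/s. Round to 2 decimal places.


v = sqrt(2*dP/rho)
v = sqrt(2*44349/963)
v = sqrt(92.105919)
v = 9.60 m/s


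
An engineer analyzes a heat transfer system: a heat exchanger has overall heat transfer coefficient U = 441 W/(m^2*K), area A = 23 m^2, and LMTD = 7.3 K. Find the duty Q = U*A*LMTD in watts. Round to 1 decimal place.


Q = U * A * LMTD
Q = 441 * 23 * 7.3
Q = 74043.9 W


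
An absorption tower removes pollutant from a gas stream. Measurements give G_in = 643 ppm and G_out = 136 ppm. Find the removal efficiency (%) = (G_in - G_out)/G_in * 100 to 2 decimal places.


Efficiency = (G_in - G_out) / G_in * 100%
Efficiency = (643 - 136) / 643 * 100
Efficiency = 507 / 643 * 100
Efficiency = 78.85%


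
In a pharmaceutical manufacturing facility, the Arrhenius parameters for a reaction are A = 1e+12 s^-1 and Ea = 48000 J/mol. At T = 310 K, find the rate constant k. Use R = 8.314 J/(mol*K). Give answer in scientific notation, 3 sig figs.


k = A * exp(-Ea/(R*T))
k = 1e+12 * exp(-48000 / (8.314 * 310))
k = 1e+12 * exp(-18.623852)
k = 8.16e+03


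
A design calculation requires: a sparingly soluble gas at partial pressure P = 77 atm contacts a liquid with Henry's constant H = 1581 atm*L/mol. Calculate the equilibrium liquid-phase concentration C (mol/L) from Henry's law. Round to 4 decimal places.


C = P / H
C = 77 / 1581
C = 0.0487 mol/L


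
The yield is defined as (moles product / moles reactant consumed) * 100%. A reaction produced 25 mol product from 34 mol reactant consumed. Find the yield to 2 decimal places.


Yield = (moles product / moles consumed) * 100%
Yield = (25 / 34) * 100
Yield = 0.7353 * 100
Yield = 73.53%


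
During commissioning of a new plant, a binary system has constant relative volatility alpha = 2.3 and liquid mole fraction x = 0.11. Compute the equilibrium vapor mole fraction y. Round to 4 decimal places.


y = alpha*x / (1 + (alpha-1)*x)
y = 2.3*0.11 / (1 + (2.3-1)*0.11)
y = 0.253 / (1 + 0.143)
y = 0.253 / 1.143
y = 0.2213


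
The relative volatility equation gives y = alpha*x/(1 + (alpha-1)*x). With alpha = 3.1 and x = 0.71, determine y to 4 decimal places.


y = alpha*x / (1 + (alpha-1)*x)
y = 3.1*0.71 / (1 + (3.1-1)*0.71)
y = 2.201 / (1 + 1.491)
y = 2.201 / 2.491
y = 0.8836


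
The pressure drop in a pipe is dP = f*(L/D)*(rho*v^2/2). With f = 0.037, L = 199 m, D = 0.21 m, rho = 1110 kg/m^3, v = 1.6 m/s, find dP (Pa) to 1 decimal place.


dP = f * (L/D) * (rho*v^2/2)
dP = 0.037 * (199/0.21) * (1110*1.6^2/2)
L/D = 947.61904762
rho*v^2/2 = 1110*2.56/2 = 1420.8
dP = 0.037 * 947.61904762 * 1420.8
dP = 49816.0 Pa


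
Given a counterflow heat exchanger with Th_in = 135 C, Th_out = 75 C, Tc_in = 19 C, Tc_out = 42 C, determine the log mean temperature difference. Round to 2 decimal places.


dT1 = Th_in - Tc_out = 135 - 42 = 93
dT2 = Th_out - Tc_in = 75 - 19 = 56
LMTD = (dT1 - dT2) / ln(dT1/dT2)
LMTD = (93 - 56) / ln(93/56)
LMTD = 72.94 K


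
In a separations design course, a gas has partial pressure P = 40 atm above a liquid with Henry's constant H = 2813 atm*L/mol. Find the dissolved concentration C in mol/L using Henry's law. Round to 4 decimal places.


C = P / H
C = 40 / 2813
C = 0.0142 mol/L


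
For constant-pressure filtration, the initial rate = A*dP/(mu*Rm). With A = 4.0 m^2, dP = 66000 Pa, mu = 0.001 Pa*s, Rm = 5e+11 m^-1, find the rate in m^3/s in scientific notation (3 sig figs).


rate = A * dP / (mu * Rm)
rate = 4.0 * 66000 / (0.001 * 5e+11)
rate = 264000.0 / 5.000e+08
rate = 5.28e-04 m^3/s


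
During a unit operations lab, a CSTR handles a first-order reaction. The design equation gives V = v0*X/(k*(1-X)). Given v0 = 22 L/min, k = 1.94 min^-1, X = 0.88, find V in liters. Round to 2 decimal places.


V = v0 * X / (k * (1 - X))
V = 22 * 0.88 / (1.94 * (1 - 0.88))
V = 19.36 / (1.94 * 0.12)
V = 19.36 / 0.2328
V = 83.16 L


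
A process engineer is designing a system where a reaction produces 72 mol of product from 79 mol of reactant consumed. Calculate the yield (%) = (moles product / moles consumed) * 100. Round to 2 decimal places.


Yield = (moles product / moles consumed) * 100%
Yield = (72 / 79) * 100
Yield = 0.9114 * 100
Yield = 91.14%


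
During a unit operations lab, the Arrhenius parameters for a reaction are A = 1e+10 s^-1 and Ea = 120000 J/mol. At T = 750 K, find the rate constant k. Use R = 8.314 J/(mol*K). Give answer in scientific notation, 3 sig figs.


k = A * exp(-Ea/(R*T))
k = 1e+10 * exp(-120000 / (8.314 * 750))
k = 1e+10 * exp(-19.244648)
k = 4.39e+01


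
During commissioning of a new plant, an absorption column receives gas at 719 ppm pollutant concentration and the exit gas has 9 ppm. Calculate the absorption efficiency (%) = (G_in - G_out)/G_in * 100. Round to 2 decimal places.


Efficiency = (G_in - G_out) / G_in * 100%
Efficiency = (719 - 9) / 719 * 100
Efficiency = 710 / 719 * 100
Efficiency = 98.75%


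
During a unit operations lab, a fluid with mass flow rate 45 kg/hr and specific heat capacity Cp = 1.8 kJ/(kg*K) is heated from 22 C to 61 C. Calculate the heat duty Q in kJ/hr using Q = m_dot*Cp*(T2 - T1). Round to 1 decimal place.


Q = m_dot * Cp * (T2 - T1)
Q = 45 * 1.8 * (61 - 22)
Q = 45 * 1.8 * 39
Q = 3159.0 kJ/hr


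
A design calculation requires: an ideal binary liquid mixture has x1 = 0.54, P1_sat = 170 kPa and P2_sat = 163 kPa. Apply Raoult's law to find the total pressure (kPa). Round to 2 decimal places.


P = x1*P1_sat + x2*P2_sat
x2 = 1 - x1 = 1 - 0.54 = 0.46
P = 0.54*170 + 0.46*163
P = 91.8 + 74.98
P = 166.78 kPa


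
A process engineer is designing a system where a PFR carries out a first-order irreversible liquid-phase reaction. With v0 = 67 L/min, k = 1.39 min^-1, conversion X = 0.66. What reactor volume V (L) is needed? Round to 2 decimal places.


V = (v0/k) * ln(1/(1-X))
V = (67/1.39) * ln(1/(1-0.66))
V = 48.201439 * ln(2.941176)
V = 48.201439 * 1.07881
V = 52.00 L


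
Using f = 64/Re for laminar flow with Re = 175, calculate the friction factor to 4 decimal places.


f = 64 / Re
f = 64 / 175
f = 0.3657


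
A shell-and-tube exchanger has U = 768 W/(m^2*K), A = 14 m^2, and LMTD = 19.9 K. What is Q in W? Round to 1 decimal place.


Q = U * A * LMTD
Q = 768 * 14 * 19.9
Q = 213964.8 W


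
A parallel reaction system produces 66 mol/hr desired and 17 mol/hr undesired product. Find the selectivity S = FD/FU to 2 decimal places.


S = desired product rate / undesired product rate
S = 66 / 17
S = 3.88


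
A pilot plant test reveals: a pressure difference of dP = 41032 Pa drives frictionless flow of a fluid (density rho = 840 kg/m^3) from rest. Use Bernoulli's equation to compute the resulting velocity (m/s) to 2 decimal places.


v = sqrt(2*dP/rho)
v = sqrt(2*41032/840)
v = sqrt(97.695238)
v = 9.88 m/s


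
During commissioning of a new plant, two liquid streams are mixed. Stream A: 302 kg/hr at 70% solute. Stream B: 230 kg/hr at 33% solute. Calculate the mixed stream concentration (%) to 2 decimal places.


Mass balance on solute: F1*x1 + F2*x2 = F3*x3
F3 = F1 + F2 = 302 + 230 = 532 kg/hr
x3 = (F1*x1 + F2*x2)/F3
x3 = (302*0.7 + 230*0.33) / 532
x3 = 54.00%


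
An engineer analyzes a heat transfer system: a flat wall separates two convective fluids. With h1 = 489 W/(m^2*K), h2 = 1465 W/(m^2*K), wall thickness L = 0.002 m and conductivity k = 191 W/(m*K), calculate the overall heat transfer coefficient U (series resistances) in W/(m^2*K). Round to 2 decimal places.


1/U = 1/h1 + L/k + 1/h2
1/U = 1/489 + 0.002/191 + 1/1465
1/U = 0.0020449898 + 1.04712e-05 + 0.0006825939
1/U = 0.0027380549
U = 365.22 W/(m^2*K)


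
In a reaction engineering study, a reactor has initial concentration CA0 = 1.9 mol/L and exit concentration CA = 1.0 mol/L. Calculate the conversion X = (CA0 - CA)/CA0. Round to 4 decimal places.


X = (CA0 - CA) / CA0
X = (1.9 - 1.0) / 1.9
X = 0.9 / 1.9
X = 0.4737


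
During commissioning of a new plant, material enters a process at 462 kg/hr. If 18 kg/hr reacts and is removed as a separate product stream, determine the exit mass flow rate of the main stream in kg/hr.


Steady-state mass balance on the main outlet: F_out = F_in - F_removed
F_out = 462 - 18
F_out = 444 kg/hr


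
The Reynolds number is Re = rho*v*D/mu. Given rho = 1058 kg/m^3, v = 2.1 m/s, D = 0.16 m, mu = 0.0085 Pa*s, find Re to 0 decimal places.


Re = rho * v * D / mu
Re = 1058 * 2.1 * 0.16 / 0.0085
Re = 355.488 / 0.0085
Re = 41822


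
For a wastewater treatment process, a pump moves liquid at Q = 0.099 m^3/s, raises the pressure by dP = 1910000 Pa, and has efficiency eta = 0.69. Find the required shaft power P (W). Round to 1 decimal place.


P = Q * dP / eta
P = 0.099 * 1910000 / 0.69
P = 189090.0 / 0.69
P = 274043.5 W


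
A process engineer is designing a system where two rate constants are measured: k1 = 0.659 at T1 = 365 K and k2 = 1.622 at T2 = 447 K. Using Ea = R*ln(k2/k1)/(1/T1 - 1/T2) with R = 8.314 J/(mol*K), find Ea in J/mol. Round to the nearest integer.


Ea = R * ln(k2/k1) / (1/T1 - 1/T2)
ln(k2/k1) = ln(1.622/0.659) = 0.9006917
1/T1 - 1/T2 = 1/365 - 1/447 = 0.000502589562
Ea = 8.314 * 0.9006917 / 0.000502589562
Ea = 14900 J/mol


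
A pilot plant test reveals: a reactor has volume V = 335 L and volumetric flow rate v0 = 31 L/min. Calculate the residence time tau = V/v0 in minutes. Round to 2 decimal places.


tau = V / v0
tau = 335 / 31
tau = 10.81 min


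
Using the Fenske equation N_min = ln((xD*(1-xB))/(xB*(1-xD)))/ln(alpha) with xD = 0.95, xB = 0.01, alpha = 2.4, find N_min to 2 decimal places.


N_min = ln((xD*(1-xB))/(xB*(1-xD))) / ln(alpha)
Numerator inside ln: 0.9405 / 0.0005 = 1881.0
ln(1881.0) = 7.539559
ln(alpha) = ln(2.4) = 0.875469
N_min = 7.539559 / 0.875469 = 8.61


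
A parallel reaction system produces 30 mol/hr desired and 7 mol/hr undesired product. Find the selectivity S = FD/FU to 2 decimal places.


S = desired product rate / undesired product rate
S = 30 / 7
S = 4.29


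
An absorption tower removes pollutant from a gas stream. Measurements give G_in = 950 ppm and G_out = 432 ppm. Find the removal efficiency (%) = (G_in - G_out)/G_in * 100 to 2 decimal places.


Efficiency = (G_in - G_out) / G_in * 100%
Efficiency = (950 - 432) / 950 * 100
Efficiency = 518 / 950 * 100
Efficiency = 54.53%


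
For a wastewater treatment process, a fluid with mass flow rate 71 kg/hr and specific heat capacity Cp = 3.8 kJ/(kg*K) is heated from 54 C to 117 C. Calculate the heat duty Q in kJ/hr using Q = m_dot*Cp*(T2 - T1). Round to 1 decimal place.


Q = m_dot * Cp * (T2 - T1)
Q = 71 * 3.8 * (117 - 54)
Q = 71 * 3.8 * 63
Q = 16997.4 kJ/hr


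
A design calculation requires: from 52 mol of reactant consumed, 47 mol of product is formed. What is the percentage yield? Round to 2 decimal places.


Yield = (moles product / moles consumed) * 100%
Yield = (47 / 52) * 100
Yield = 0.9038 * 100
Yield = 90.38%


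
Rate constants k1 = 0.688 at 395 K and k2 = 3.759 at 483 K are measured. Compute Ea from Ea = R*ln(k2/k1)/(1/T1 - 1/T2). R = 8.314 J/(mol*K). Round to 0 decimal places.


Ea = R * ln(k2/k1) / (1/T1 - 1/T2)
ln(k2/k1) = ln(3.759/0.688) = 1.6981194
1/T1 - 1/T2 = 1/395 - 1/483 = 0.000461252195
Ea = 8.314 * 1.6981194 / 0.000461252195
Ea = 30608 J/mol


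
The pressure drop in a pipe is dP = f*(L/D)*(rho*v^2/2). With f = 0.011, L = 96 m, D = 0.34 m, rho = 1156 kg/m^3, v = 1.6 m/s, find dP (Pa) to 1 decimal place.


dP = f * (L/D) * (rho*v^2/2)
dP = 0.011 * (96/0.34) * (1156*1.6^2/2)
L/D = 282.35294118
rho*v^2/2 = 1156*2.56/2 = 1479.68
dP = 0.011 * 282.35294118 * 1479.68
dP = 4595.7 Pa


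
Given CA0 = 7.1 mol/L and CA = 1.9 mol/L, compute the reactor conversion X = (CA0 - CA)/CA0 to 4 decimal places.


X = (CA0 - CA) / CA0
X = (7.1 - 1.9) / 7.1
X = 5.2 / 7.1
X = 0.7324


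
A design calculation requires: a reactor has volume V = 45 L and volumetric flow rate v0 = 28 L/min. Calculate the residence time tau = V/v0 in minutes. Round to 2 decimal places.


tau = V / v0
tau = 45 / 28
tau = 1.61 min


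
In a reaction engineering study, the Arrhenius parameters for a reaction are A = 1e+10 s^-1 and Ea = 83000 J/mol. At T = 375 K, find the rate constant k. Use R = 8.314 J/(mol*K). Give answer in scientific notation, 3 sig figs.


k = A * exp(-Ea/(R*T))
k = 1e+10 * exp(-83000 / (8.314 * 375))
k = 1e+10 * exp(-26.621762)
k = 2.74e-02


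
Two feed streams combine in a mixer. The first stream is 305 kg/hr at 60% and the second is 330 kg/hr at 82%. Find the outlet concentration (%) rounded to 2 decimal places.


Mass balance on solute: F1*x1 + F2*x2 = F3*x3
F3 = F1 + F2 = 305 + 330 = 635 kg/hr
x3 = (F1*x1 + F2*x2)/F3
x3 = (305*0.6 + 330*0.82) / 635
x3 = 71.43%


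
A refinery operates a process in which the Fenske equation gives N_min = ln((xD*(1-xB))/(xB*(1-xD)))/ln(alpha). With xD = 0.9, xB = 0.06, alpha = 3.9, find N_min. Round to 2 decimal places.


N_min = ln((xD*(1-xB))/(xB*(1-xD))) / ln(alpha)
Numerator inside ln: 0.846 / 0.006 = 141.0
ln(141.0) = 4.94876
ln(alpha) = ln(3.9) = 1.360977
N_min = 4.94876 / 1.360977 = 3.64


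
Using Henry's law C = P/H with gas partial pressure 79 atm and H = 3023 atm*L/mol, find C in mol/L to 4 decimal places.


C = P / H
C = 79 / 3023
C = 0.0261 mol/L


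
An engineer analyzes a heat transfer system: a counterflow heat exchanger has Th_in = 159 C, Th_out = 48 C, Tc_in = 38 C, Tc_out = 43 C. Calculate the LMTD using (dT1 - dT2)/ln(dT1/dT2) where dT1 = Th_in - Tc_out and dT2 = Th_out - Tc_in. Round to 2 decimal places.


dT1 = Th_in - Tc_out = 159 - 43 = 116
dT2 = Th_out - Tc_in = 48 - 38 = 10
LMTD = (dT1 - dT2) / ln(dT1/dT2)
LMTD = (116 - 10) / ln(116/10)
LMTD = 43.25 K


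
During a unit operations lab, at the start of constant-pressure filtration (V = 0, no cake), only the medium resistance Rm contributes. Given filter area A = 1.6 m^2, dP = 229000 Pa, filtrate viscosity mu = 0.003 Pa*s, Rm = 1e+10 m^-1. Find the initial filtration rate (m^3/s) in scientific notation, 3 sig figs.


rate = A * dP / (mu * Rm)
rate = 1.6 * 229000 / (0.003 * 1e+10)
rate = 366400.0 / 3.000e+07
rate = 1.22e-02 m^3/s


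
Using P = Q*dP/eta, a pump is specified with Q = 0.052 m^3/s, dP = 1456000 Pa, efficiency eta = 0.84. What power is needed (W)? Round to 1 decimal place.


P = Q * dP / eta
P = 0.052 * 1456000 / 0.84
P = 75712.0 / 0.84
P = 90133.3 W


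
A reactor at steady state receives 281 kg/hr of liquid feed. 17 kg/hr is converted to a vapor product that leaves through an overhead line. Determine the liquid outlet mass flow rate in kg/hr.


Steady-state mass balance on the main outlet: F_out = F_in - F_removed
F_out = 281 - 17
F_out = 264 kg/hr


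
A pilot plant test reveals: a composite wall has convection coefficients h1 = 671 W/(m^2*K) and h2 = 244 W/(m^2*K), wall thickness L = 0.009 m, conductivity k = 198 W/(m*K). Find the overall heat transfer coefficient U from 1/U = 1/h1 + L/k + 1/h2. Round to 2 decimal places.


1/U = 1/h1 + L/k + 1/h2
1/U = 1/671 + 0.009/198 + 1/244
1/U = 0.001490313 + 4.54545e-05 + 0.0040983607
1/U = 0.0056341282
U = 177.49 W/(m^2*K)


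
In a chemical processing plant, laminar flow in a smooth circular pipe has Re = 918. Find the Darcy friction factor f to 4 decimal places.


f = 64 / Re
f = 64 / 918
f = 0.0697


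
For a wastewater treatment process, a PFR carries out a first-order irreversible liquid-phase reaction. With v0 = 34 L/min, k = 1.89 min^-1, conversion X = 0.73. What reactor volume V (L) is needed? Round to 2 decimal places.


V = (v0/k) * ln(1/(1-X))
V = (34/1.89) * ln(1/(1-0.73))
V = 17.989418 * ln(3.703704)
V = 17.989418 * 1.309333
V = 23.55 L


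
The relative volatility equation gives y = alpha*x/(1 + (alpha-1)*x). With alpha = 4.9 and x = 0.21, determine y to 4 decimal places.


y = alpha*x / (1 + (alpha-1)*x)
y = 4.9*0.21 / (1 + (4.9-1)*0.21)
y = 1.029 / (1 + 0.819)
y = 1.029 / 1.819
y = 0.5657


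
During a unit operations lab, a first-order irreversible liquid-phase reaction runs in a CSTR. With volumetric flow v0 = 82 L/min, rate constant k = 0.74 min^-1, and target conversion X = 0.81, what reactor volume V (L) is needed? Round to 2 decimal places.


V = v0 * X / (k * (1 - X))
V = 82 * 0.81 / (0.74 * (1 - 0.81))
V = 66.42 / (0.74 * 0.19)
V = 66.42 / 0.1406
V = 472.40 L


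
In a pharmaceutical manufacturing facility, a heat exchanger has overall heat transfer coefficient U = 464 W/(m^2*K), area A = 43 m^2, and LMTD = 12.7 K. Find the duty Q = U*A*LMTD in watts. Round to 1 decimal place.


Q = U * A * LMTD
Q = 464 * 43 * 12.7
Q = 253390.4 W


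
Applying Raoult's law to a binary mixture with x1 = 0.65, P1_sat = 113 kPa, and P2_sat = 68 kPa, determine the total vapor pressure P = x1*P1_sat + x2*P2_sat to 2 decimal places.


P = x1*P1_sat + x2*P2_sat
x2 = 1 - x1 = 1 - 0.65 = 0.35
P = 0.65*113 + 0.35*68
P = 73.45 + 23.8
P = 97.25 kPa


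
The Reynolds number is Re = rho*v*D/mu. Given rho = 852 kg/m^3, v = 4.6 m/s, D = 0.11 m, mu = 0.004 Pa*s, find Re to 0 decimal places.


Re = rho * v * D / mu
Re = 852 * 4.6 * 0.11 / 0.004
Re = 431.112 / 0.004
Re = 107778


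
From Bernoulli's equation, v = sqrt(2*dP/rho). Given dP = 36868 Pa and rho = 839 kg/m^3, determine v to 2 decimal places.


v = sqrt(2*dP/rho)
v = sqrt(2*36868/839)
v = sqrt(87.885578)
v = 9.37 m/s


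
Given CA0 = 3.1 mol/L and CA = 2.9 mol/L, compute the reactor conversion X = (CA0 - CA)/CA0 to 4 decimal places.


X = (CA0 - CA) / CA0
X = (3.1 - 2.9) / 3.1
X = 0.2 / 3.1
X = 0.0645


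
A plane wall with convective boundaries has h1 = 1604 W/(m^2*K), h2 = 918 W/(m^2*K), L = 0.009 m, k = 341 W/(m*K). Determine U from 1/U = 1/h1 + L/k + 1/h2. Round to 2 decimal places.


1/U = 1/h1 + L/k + 1/h2
1/U = 1/1604 + 0.009/341 + 1/918
1/U = 0.0006234414 + 2.6393e-05 + 0.0010893246
1/U = 0.001739159
U = 574.99 W/(m^2*K)


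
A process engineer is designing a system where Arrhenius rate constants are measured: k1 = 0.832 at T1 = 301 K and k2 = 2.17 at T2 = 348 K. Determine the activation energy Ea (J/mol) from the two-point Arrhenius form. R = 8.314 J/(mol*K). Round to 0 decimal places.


Ea = R * ln(k2/k1) / (1/T1 - 1/T2)
ln(k2/k1) = ln(2.17/0.832) = 0.95865
1/T1 - 1/T2 = 1/301 - 1/348 = 0.000448695918
Ea = 8.314 * 0.95865 / 0.000448695918
Ea = 17763 J/mol


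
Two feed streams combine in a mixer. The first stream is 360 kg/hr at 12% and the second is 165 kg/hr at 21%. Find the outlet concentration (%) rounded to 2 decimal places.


Mass balance on solute: F1*x1 + F2*x2 = F3*x3
F3 = F1 + F2 = 360 + 165 = 525 kg/hr
x3 = (F1*x1 + F2*x2)/F3
x3 = (360*0.12 + 165*0.21) / 525
x3 = 14.83%


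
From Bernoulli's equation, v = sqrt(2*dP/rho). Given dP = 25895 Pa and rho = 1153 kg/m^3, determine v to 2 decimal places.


v = sqrt(2*dP/rho)
v = sqrt(2*25895/1153)
v = sqrt(44.917606)
v = 6.70 m/s


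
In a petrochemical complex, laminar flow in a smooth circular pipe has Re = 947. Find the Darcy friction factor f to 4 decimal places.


f = 64 / Re
f = 64 / 947
f = 0.0676


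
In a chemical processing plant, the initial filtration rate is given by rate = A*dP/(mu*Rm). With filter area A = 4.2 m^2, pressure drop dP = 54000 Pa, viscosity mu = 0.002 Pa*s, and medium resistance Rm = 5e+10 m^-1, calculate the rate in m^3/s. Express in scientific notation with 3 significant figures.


rate = A * dP / (mu * Rm)
rate = 4.2 * 54000 / (0.002 * 5e+10)
rate = 226800.0 / 1.000e+08
rate = 2.27e-03 m^3/s


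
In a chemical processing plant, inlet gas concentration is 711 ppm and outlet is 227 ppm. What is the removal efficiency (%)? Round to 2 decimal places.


Efficiency = (G_in - G_out) / G_in * 100%
Efficiency = (711 - 227) / 711 * 100
Efficiency = 484 / 711 * 100
Efficiency = 68.07%


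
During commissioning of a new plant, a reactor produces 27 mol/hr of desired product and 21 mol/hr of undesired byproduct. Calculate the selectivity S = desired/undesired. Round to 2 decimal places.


S = desired product rate / undesired product rate
S = 27 / 21
S = 1.29


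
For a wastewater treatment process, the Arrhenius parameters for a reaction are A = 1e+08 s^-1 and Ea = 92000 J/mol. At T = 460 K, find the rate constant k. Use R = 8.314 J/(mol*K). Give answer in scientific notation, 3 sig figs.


k = A * exp(-Ea/(R*T))
k = 1e+08 * exp(-92000 / (8.314 * 460))
k = 1e+08 * exp(-24.055809)
k = 3.57e-03


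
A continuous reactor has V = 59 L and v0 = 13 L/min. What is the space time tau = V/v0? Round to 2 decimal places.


tau = V / v0
tau = 59 / 13
tau = 4.54 min


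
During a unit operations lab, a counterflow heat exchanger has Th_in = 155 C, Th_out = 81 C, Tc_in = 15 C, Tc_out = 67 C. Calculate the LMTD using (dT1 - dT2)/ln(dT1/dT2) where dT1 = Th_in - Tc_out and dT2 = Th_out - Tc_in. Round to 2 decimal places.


dT1 = Th_in - Tc_out = 155 - 67 = 88
dT2 = Th_out - Tc_in = 81 - 15 = 66
LMTD = (dT1 - dT2) / ln(dT1/dT2)
LMTD = (88 - 66) / ln(88/66)
LMTD = 76.47 K


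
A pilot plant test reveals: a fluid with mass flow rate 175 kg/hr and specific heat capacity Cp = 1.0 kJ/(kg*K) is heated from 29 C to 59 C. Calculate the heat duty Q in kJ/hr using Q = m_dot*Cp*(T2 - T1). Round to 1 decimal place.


Q = m_dot * Cp * (T2 - T1)
Q = 175 * 1.0 * (59 - 29)
Q = 175 * 1.0 * 30
Q = 5250.0 kJ/hr


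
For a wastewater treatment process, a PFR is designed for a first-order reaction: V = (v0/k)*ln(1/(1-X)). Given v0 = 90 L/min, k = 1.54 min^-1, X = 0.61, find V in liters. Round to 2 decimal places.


V = (v0/k) * ln(1/(1-X))
V = (90/1.54) * ln(1/(1-0.61))
V = 58.441558 * ln(2.564103)
V = 58.441558 * 0.941609
V = 55.03 L


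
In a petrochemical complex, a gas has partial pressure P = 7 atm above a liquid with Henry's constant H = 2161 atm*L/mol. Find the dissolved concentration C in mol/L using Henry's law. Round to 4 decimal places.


C = P / H
C = 7 / 2161
C = 0.0032 mol/L


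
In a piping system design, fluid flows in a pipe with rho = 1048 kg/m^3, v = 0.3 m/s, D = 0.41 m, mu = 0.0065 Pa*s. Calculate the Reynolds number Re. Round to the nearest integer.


Re = rho * v * D / mu
Re = 1048 * 0.3 * 0.41 / 0.0065
Re = 128.904 / 0.0065
Re = 19831


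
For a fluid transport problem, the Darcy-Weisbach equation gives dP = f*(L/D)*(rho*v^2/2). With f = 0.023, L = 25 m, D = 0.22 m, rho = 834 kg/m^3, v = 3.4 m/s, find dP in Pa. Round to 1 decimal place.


dP = f * (L/D) * (rho*v^2/2)
dP = 0.023 * (25/0.22) * (834*3.4^2/2)
L/D = 113.63636364
rho*v^2/2 = 834*11.56/2 = 4820.52
dP = 0.023 * 113.63636364 * 4820.52
dP = 12599.1 Pa


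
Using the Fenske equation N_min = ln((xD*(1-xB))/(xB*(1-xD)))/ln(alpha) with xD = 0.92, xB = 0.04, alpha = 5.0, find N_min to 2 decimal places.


N_min = ln((xD*(1-xB))/(xB*(1-xD))) / ln(alpha)
Numerator inside ln: 0.8832 / 0.0032 = 276.0
ln(276.0) = 5.620401
ln(alpha) = ln(5.0) = 1.609438
N_min = 5.620401 / 1.609438 = 3.49


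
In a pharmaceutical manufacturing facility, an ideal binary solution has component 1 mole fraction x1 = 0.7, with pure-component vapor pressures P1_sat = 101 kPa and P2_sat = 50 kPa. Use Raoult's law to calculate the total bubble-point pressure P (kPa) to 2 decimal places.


P = x1*P1_sat + x2*P2_sat
x2 = 1 - x1 = 1 - 0.7 = 0.3
P = 0.7*101 + 0.3*50
P = 70.7 + 15.0
P = 85.70 kPa


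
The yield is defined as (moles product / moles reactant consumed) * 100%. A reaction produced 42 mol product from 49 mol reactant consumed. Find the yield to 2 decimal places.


Yield = (moles product / moles consumed) * 100%
Yield = (42 / 49) * 100
Yield = 0.8571 * 100
Yield = 85.71%


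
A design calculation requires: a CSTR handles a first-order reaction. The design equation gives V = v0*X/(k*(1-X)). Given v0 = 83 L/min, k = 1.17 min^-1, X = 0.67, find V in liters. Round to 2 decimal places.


V = v0 * X / (k * (1 - X))
V = 83 * 0.67 / (1.17 * (1 - 0.67))
V = 55.61 / (1.17 * 0.33)
V = 55.61 / 0.3861
V = 144.03 L


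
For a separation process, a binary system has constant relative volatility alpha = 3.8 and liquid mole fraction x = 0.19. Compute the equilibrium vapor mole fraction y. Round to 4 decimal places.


y = alpha*x / (1 + (alpha-1)*x)
y = 3.8*0.19 / (1 + (3.8-1)*0.19)
y = 0.722 / (1 + 0.532)
y = 0.722 / 1.532
y = 0.4713


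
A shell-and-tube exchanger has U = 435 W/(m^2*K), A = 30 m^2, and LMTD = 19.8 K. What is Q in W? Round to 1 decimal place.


Q = U * A * LMTD
Q = 435 * 30 * 19.8
Q = 258390.0 W


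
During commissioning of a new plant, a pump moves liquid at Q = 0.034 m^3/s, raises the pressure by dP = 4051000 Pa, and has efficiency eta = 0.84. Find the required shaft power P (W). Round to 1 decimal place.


P = Q * dP / eta
P = 0.034 * 4051000 / 0.84
P = 137734.0 / 0.84
P = 163969.0 W


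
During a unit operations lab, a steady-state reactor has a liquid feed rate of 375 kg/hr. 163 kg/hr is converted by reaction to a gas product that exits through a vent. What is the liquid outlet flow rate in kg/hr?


Steady-state mass balance on the main outlet: F_out = F_in - F_removed
F_out = 375 - 163
F_out = 212 kg/hr


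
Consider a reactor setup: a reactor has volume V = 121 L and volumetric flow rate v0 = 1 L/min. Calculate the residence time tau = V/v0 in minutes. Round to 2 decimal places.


tau = V / v0
tau = 121 / 1
tau = 121.00 min


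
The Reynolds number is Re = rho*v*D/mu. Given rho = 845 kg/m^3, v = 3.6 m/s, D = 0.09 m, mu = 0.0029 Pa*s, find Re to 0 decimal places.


Re = rho * v * D / mu
Re = 845 * 3.6 * 0.09 / 0.0029
Re = 273.78 / 0.0029
Re = 94407


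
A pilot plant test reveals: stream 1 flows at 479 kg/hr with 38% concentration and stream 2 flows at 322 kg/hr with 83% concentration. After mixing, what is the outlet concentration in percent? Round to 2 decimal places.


Mass balance on solute: F1*x1 + F2*x2 = F3*x3
F3 = F1 + F2 = 479 + 322 = 801 kg/hr
x3 = (F1*x1 + F2*x2)/F3
x3 = (479*0.38 + 322*0.83) / 801
x3 = 56.09%


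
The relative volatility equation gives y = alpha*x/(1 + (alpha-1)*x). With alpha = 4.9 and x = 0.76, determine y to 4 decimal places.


y = alpha*x / (1 + (alpha-1)*x)
y = 4.9*0.76 / (1 + (4.9-1)*0.76)
y = 3.724 / (1 + 2.964)
y = 3.724 / 3.964
y = 0.9395


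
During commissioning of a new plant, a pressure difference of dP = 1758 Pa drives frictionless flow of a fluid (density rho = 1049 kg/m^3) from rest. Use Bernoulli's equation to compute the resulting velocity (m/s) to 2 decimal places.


v = sqrt(2*dP/rho)
v = sqrt(2*1758/1049)
v = sqrt(3.351764)
v = 1.83 m/s


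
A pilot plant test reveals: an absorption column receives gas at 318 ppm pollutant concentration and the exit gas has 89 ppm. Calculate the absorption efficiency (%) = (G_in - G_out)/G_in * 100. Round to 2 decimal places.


Efficiency = (G_in - G_out) / G_in * 100%
Efficiency = (318 - 89) / 318 * 100
Efficiency = 229 / 318 * 100
Efficiency = 72.01%


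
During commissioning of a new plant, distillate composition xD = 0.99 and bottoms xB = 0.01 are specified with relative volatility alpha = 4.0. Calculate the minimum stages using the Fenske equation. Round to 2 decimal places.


N_min = ln((xD*(1-xB))/(xB*(1-xD))) / ln(alpha)
Numerator inside ln: 0.9801 / 0.0001 = 9801.0
ln(9801.0) = 9.19024
ln(alpha) = ln(4.0) = 1.386294
N_min = 9.19024 / 1.386294 = 6.63


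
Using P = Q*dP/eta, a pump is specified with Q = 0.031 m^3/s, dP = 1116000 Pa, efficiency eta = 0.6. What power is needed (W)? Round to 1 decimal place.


P = Q * dP / eta
P = 0.031 * 1116000 / 0.6
P = 34596.0 / 0.6
P = 57660.0 W
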